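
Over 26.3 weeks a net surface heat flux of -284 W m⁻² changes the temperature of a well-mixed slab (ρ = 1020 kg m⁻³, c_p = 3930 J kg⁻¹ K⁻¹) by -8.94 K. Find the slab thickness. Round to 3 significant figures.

Heat input Q = F Δt = -284 × 1.59×10^7 s = -4.52×10^9 J/m².
Required areal heat capacity C = Q / ΔT = 5.05×10^8 J/(m²·K).
Depth D = C / (ρ c_p) = 5.05×10^8 / (1020 × 3930) = 126 m.

126 m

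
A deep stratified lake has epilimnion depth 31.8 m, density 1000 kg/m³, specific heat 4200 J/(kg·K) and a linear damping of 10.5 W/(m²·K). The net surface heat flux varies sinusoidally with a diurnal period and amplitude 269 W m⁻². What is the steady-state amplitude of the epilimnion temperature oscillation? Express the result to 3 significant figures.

0.0277 K

Areal heat capacity C = ρ c_p D = 1000 × 4200 × 31.8 = 1.34×10^8 J m⁻² K⁻¹.
Angular frequency ω = 2π / T = 2π / 86400 s = 7.27×10^-5 s⁻¹.
√((Cω)² + λ²) = √((9710)² + 10.5²) = 9710 W/(m²·K).
Amplitude A = F₀ / √((Cω)²+λ²) = 269 / 9710 = 0.0277 K.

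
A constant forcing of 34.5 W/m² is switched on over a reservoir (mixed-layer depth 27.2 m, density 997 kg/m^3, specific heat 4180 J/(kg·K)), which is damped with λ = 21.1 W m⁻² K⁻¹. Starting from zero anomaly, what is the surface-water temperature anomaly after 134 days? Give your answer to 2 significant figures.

Areal heat capacity C = ρ c_p D = 997 × 4180 × 27.2 = 1.13×10^8 J m⁻² K⁻¹.
τ = C / λ = 1.13×10^8 / 21.1 = 5.37×10^6 s.
Equilibrium anomaly ΔT_eq = F / λ = 34.5 / 21.1 = 1.64 K.
t = 134 days = 1.16×10^7 s, so t/τ = 2.16.
ΔT(t) = ΔT_eq (1 − e^(−t/τ)) = 1.64 × (1 − e^−2.16) = 1.45 K.

1.4 K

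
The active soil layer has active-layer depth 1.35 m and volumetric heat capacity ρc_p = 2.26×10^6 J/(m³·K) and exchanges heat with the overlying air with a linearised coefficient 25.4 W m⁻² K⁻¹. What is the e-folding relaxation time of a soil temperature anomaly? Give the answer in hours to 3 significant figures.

Areal heat capacity C = ρc_p × D = 2.26×10^6 × 1.35 = 3.05×10^6 J/(m^2 K).
Relaxation time τ = C / λ = 3.05×10^6 / 25.4 = 1.20×10^5 s.
In hours: 1.20×10^5 s / (3600 s/hour) = 33.4 hours.

33.4 hours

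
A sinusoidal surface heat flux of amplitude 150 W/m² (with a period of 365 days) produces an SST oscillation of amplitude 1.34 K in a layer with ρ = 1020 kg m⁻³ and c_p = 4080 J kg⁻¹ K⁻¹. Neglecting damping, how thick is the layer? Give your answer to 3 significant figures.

ω = 2π / 3.15×10^7 s = 1.99×10^-7 s⁻¹.
Required C = F₀ / (A ω) = 150 / (1.34 × 1.99×10^-7) = 5.62×10^8 J/(m²·K).
D = C / (ρ c_p) = 5.62×10^8 / (1020 × 4080) = 135 m.

135 m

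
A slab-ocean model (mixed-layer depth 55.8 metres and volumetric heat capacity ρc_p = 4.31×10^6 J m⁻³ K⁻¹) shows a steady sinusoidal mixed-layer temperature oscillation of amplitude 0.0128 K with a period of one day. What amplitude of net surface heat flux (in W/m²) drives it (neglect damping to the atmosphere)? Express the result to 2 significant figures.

220

Areal heat capacity C = ρc_p × D = 4.31×10^6 × 55.8 = 2.40×10^8 J/(m^2 K).
ω = 2π / 86400 s = 7.27×10^-5 s⁻¹.
Cω = 2.40×10^8 × 7.27×10^-5 = 17500 W/(m²·K).
F₀ = A × Cω = 0.0128 × 17500 = 224 W/m².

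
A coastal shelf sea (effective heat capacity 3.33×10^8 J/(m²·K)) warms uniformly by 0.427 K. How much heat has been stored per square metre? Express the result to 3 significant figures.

1.42×10^8

Areal heat capacity C = 3.33×10^8 J/(m²·K) (given).
ΔQ = C ΔT = 3.33×10^8 × 0.427 = 1.42×10^8 J/m².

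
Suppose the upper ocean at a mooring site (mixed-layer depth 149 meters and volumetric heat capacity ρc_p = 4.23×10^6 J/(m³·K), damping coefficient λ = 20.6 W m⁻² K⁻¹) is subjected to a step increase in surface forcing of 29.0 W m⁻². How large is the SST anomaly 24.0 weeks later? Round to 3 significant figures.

Areal heat capacity C = ρc_p × D = 4.23×10^6 × 149 = 6.30×10^8 J/(m²·K).
τ = C / λ = 6.30×10^8 / 20.6 = 3.06×10^7 s.
Equilibrium anomaly ΔT_eq = F / λ = 29.0 / 20.6 = 1.41 K.
t = 24.0 weeks = 1.45×10^7 s, so t/τ = 0.474.
ΔT(t) = ΔT_eq (1 − e^(−t/τ)) = 1.41 × (1 − e^−0.474) = 0.532 K.

0.532 K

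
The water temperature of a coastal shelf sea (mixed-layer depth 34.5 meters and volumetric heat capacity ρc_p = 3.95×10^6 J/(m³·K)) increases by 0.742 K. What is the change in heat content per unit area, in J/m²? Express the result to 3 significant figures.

1.01×10^8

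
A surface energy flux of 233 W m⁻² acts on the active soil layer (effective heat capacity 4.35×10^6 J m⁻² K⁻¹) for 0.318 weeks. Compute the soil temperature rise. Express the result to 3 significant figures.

Areal heat capacity C = 4.35×10^6 J m⁻² K⁻¹ (given).
Net heat input Q = F Δt = 233 × (0.318 weeks × 6.048×10^5 s/week) = 4.48×10^7 J/m².
ΔT = Q / C = 4.48×10^7 / 4.35×10^6 = 10.3 K.

10.3 K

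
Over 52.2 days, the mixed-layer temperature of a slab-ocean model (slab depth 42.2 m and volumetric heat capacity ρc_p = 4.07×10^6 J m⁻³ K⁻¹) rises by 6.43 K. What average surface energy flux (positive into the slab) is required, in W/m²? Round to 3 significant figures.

Areal heat capacity C = ρc_p × D = 4.07×10^6 × 42.2 = 1.72×10^8 J/(m²·K).
Required heat per unit area: Q = C ΔT = 1.72×10^8 × 6.43 = 1.10×10^9 J/m².
Flux F = Q / Δt = 1.10×10^9 / 4.51×10^6 s = 245 W/m².

245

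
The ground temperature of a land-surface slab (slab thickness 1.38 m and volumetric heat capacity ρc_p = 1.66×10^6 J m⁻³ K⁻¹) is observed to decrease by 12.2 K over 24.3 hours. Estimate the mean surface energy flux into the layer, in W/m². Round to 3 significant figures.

Areal heat capacity C = ρc_p × D = 1.66×10^6 × 1.38 = 2.29×10^6 J/(m²·K).
Required heat per unit area: Q = C ΔT = 2.29×10^6 × -12.2 = -2.79×10^7 J/m².
Flux F = Q / Δt = -2.79×10^7 / 87500 s = -319 W/m².

-319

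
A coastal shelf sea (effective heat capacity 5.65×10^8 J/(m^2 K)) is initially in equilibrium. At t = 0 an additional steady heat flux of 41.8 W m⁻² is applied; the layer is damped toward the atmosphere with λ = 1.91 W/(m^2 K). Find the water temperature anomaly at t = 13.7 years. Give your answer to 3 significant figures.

16.8 K

Areal heat capacity C = 5.65×10^8 J/(m^2 K) (given).
τ = C / λ = 5.65×10^8 / 1.91 = 2.96×10^8 s.
Equilibrium anomaly ΔT_eq = F / λ = 41.8 / 1.91 = 21.9 K.
t = 13.7 years = 4.32×10^8 s, so t/τ = 1.46.
ΔT(t) = ΔT_eq (1 − e^(−t/τ)) = 21.9 × (1 − e^−1.46) = 16.8 K.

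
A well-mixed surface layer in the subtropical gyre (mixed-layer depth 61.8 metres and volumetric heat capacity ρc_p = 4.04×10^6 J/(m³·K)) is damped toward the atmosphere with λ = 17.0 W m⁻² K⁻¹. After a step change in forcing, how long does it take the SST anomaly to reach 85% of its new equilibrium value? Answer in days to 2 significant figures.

Areal heat capacity C = ρc_p × D = 4.04×10^6 × 61.8 = 2.50×10^8 J/(m^2 K).
τ = C / λ = 2.50×10^8 / 17.0 = 1.47×10^7 s.
Fraction reached: 1 − e^(−t/τ) = 0.85 ⇒ t = −τ ln(1 − 0.85) = τ × 1.90.
t = 2.79×10^7 s = 322 days.

320 days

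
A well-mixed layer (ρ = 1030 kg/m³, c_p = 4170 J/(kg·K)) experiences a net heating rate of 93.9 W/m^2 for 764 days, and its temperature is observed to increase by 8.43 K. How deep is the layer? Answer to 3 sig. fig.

Heat input Q = F Δt = 93.9 × 6.60×10^7 s = 6.20×10^9 J/m².
Required areal heat capacity C = Q / ΔT = 7.35×10^8 J/(m²·K).
Depth D = C / (ρ c_p) = 7.35×10^8 / (1030 × 4170) = 171 m.

171 m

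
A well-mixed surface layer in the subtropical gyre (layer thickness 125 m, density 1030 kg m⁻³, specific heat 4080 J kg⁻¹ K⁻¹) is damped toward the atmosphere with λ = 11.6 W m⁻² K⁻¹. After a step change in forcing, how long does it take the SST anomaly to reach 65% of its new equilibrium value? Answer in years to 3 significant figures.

1.51 years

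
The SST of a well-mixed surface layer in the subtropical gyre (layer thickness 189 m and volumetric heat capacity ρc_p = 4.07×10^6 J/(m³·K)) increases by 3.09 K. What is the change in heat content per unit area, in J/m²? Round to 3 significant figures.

2.38×10^9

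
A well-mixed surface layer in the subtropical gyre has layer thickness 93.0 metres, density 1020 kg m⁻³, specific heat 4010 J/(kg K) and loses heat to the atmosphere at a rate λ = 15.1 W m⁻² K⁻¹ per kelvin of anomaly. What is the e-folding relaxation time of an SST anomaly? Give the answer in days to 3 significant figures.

292 days

Areal heat capacity C = ρ c_p D = 1020 × 4010 × 93.0 = 3.80×10^8 J/(m²·K).
Relaxation time τ = C / λ = 3.80×10^8 / 15.1 = 2.52×10^7 s.
In days: 2.52×10^7 s / (86400 s/day) = 292 days.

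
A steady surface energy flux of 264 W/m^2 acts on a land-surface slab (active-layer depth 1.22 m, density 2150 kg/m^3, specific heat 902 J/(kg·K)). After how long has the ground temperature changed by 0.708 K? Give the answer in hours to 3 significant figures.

1.76 hours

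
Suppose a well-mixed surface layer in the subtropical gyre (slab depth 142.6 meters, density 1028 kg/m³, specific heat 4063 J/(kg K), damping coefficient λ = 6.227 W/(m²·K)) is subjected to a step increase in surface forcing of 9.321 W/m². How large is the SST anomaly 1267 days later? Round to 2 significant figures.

1.0 K

Areal heat capacity C = ρ c_p D = 1028 × 4063 × 142.6 = 5.96×10^8 J/(m²·K).
τ = C / λ = 5.96×10^8 / 6.227 = 9.56×10^7 s.
Equilibrium anomaly ΔT_eq = F / λ = 9.321 / 6.227 = 1.50 K.
t = 1267 days = 1.09×10^8 s, so t/τ = 1.14.
ΔT(t) = ΔT_eq (1 − e^(−t/τ)) = 1.50 × (1 − e^−1.14) = 1.02 K.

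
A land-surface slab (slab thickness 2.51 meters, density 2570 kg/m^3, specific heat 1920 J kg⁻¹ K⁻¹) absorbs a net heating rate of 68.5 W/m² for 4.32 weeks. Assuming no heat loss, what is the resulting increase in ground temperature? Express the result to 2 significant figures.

14 K

Areal heat capacity C = ρ c_p D = 2570 × 1920 × 2.51 = 1.24×10^7 J/(m^2 K).
Net heat input Q = F Δt = 68.5 × (4.32 weeks × 6.048×10^5 s/week) = 1.79×10^8 J/m².
ΔT = Q / C = 1.79×10^8 / 1.24×10^7 = 14.5 K.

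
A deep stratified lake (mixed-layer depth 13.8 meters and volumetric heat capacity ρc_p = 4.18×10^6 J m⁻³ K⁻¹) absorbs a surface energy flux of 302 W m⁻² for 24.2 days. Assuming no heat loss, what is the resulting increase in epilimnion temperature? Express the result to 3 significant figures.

10.9 K

Areal heat capacity C = ρc_p × D = 4.18×10^6 × 13.8 = 5.77×10^7 J/(m^2 K).
Net heat input Q = F Δt = 302 × (24.2 days × 86400 s/day) = 6.31×10^8 J/m².
ΔT = Q / C = 6.31×10^8 / 5.77×10^7 = 10.9 K.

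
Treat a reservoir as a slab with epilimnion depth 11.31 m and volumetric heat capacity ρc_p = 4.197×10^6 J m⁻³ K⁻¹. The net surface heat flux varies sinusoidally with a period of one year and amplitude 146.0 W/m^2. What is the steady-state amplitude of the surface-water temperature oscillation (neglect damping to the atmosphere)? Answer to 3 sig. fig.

Areal heat capacity C = ρc_p × D = 4.197×10^6 × 11.31 = 4.75×10^7 J m⁻² K⁻¹.
Angular frequency ω = 2π / T = 2π / 3.15×10^7 s = 1.99×10^-7 s⁻¹.
Cω = 4.75×10^7 × 1.99×10^-7 = 9.46 W/(m²·K).
Amplitude A = F₀ / (Cω) = 146.0 / 9.46 = 15.4 K.

15.4 K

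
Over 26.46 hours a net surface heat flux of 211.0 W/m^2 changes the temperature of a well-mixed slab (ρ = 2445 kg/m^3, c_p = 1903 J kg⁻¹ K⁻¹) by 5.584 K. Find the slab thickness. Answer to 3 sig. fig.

0.774 m

Heat input Q = F Δt = 211.0 × 95300 s = 2.01×10^7 J/m².
Required areal heat capacity C = Q / ΔT = 3.60×10^6 J/(m²·K).
Depth D = C / (ρ c_p) = 3.60×10^6 / (2445 × 1903) = 0.774 m.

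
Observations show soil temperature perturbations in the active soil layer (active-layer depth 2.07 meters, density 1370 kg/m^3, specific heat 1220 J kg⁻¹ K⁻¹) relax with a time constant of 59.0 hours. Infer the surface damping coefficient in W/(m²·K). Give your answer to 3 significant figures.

16.3

Areal heat capacity C = ρ c_p D = 1370 × 1220 × 2.07 = 3.46×10^6 J m⁻² K⁻¹.
τ = 59.0 hours = 2.12×10^5 s.
λ = C / τ = 3.46×10^6 / 2.12×10^5 = 16.3 W/(m²·K).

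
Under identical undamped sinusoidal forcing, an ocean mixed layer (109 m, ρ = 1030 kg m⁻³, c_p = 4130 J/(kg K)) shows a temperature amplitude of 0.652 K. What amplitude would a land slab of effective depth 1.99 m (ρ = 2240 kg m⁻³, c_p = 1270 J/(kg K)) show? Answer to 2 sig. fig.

53 K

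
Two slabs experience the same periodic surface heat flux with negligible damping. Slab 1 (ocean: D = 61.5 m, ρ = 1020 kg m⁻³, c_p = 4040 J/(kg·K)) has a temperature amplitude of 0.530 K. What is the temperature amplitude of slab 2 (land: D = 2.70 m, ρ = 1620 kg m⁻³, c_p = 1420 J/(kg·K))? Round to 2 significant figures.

22 K

C_ocean = 2.53×10^8 J/(m²·K); C_land = 6.21×10^6 J/(m²·K).
A ∝ 1/C ⇒ A_land = A_ocean × C_ocean/C_land = 0.530 × 40.8 = 21.6 K.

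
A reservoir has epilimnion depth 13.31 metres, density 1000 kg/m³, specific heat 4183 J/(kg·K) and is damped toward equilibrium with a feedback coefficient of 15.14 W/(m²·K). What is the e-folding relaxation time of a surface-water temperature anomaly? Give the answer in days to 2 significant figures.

43 days

Areal heat capacity C = ρ c_p D = 1000 × 4183 × 13.31 = 5.57×10^7 J/(m^2 K).
Relaxation time τ = C / λ = 5.57×10^7 / 15.14 = 3.68×10^6 s.
In days: 3.68×10^6 s / (86400 s/day) = 42.6 days.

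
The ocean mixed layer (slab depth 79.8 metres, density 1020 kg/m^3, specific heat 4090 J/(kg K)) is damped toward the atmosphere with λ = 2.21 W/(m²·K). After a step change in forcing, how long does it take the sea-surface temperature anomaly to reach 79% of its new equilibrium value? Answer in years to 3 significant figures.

7.45 years

Areal heat capacity C = ρ c_p D = 1020 × 4090 × 79.8 = 3.33×10^8 J/(m^2 K).
τ = C / λ = 3.33×10^8 / 2.21 = 1.51×10^8 s.
Fraction reached: 1 − e^(−t/τ) = 0.79 ⇒ t = −τ ln(1 − 0.79) = τ × 1.56.
t = 2.35×10^8 s = 7.45 years.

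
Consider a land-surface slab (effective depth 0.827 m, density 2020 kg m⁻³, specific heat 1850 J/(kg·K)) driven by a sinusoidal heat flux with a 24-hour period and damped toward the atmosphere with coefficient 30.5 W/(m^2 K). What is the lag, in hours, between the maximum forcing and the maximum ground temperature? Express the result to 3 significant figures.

Areal heat capacity C = ρ c_p D = 2020 × 1850 × 0.827 = 3.09×10^6 J m⁻² K⁻¹.
ω = 2π / 86400 s = 7.27×10^-5 s⁻¹.
Phase lag φ = arctan(Cω/λ) = arctan(225/30.5) = 1.44 rad.
Time lag = φ / ω = 1.44 / 7.27×10^-5 = 19700 s = 5.48 hours.

5.48 hours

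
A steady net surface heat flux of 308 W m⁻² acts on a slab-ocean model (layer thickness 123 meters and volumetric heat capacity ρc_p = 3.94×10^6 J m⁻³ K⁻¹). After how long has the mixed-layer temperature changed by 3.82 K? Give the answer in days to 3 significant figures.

69.6 days

Areal heat capacity C = ρc_p × D = 3.94×10^6 × 123 = 4.85×10^8 J/(m²·K).
Time required: Δt = C ΔT / F = 4.85×10^8 × 3.82 / 308 = 6.01×10^6 s.
In days: 6.01×10^6 s / (86400 s/day) = 69.6 days.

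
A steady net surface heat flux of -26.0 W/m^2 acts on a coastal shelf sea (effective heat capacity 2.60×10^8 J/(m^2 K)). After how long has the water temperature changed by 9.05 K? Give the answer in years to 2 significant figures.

2.9 years

Areal heat capacity C = 2.60×10^8 J/(m^2 K) (given).
Time required: Δt = C ΔT / F = 2.60×10^8 × -9.05 / -26.0 = 9.05×10^7 s.
In years: 9.05×10^7 s / (3.156×10^7 s/year) = 2.87 years.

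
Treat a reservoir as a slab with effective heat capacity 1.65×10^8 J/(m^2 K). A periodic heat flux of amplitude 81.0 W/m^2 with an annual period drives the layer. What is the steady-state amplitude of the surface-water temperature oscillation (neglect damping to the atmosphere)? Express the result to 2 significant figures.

Areal heat capacity C = 1.65×10^8 J/(m^2 K) (given).
Angular frequency ω = 2π / T = 2π / 3.15×10^7 s = 1.99×10^-7 s⁻¹.
Cω = 1.65×10^8 × 1.99×10^-7 = 32.9 W/(m²·K).
Amplitude A = F₀ / (Cω) = 81.0 / 32.9 = 2.46 K.

2.5 K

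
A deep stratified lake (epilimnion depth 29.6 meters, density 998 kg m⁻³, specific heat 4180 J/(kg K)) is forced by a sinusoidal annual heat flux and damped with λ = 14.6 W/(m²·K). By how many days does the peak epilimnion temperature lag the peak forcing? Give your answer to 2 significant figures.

60 days

Areal heat capacity C = ρ c_p D = 998 × 4180 × 29.6 = 1.23×10^8 J/(m^2 K).
ω = 2π / 3.15×10^7 s = 1.99×10^-7 s⁻¹.
Phase lag φ = arctan(Cω/λ) = arctan(24.6/14.6) = 1.04 rad.
Time lag = φ / ω = 1.04 / 1.99×10^-7 = 5.20×10^6 s = 60.1 days.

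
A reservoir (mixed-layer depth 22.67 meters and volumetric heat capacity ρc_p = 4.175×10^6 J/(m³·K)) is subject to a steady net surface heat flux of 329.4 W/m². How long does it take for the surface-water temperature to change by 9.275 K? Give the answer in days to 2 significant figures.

31 days

Areal heat capacity C = ρc_p × D = 4.175×10^6 × 22.67 = 9.46×10^7 J/(m²·K).
Time required: Δt = C ΔT / F = 9.46×10^7 × 9.275 / 329.4 = 2.67×10^6 s.
In days: 2.67×10^6 s / (86400 s/day) = 30.8 days.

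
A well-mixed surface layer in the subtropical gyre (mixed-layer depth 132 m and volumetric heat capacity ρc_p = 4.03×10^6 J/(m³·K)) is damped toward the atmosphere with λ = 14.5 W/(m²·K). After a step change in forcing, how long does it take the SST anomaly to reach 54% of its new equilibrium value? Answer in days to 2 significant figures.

330 days

Areal heat capacity C = ρc_p × D = 4.03×10^6 × 132 = 5.32×10^8 J/(m^2 K).
τ = C / λ = 5.32×10^8 / 14.5 = 3.67×10^7 s.
Fraction reached: 1 − e^(−t/τ) = 0.54 ⇒ t = −τ ln(1 − 0.54) = τ × 0.777.
t = 2.85×10^7 s = 330 days.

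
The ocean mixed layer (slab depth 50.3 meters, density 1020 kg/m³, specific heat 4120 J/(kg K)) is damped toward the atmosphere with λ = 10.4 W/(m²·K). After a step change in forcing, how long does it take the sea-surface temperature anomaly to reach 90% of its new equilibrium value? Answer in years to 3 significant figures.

Areal heat capacity C = ρ c_p D = 1020 × 4120 × 50.3 = 2.11×10^8 J/(m^2 K).
τ = C / λ = 2.11×10^8 / 10.4 = 2.03×10^7 s.
Fraction reached: 1 − e^(−t/τ) = 0.90 ⇒ t = −τ ln(1 − 0.90) = τ × 2.30.
t = 4.68×10^7 s = 1.48 years.

1.48 years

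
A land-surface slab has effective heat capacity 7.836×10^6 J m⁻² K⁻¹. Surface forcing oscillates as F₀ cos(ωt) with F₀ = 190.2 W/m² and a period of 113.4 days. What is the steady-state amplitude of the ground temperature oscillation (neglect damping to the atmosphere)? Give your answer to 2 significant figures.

38 K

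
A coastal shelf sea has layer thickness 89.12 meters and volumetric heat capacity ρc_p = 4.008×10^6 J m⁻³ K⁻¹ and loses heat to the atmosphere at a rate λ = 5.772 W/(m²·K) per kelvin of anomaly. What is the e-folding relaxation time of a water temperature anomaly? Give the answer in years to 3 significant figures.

Areal heat capacity C = ρc_p × D = 4.008×10^6 × 89.12 = 3.57×10^8 J/(m²·K).
Relaxation time τ = C / λ = 3.57×10^8 / 5.772 = 6.19×10^7 s.
In years: 6.19×10^7 s / (3.156×10^7 s/year) = 1.96 years.

1.96 years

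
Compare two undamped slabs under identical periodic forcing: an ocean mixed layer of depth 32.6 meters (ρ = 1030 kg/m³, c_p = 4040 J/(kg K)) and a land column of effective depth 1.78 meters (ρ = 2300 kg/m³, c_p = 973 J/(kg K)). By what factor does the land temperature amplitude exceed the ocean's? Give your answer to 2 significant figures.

C_ocean = 1030 × 4040 × 32.6 = 1.36×10^8 J/(m²·K).
C_land = 2300 × 973 × 1.78 = 3.98×10^6 J/(m²·K).
Undamped amplitude ∝ 1/C, so A_land/A_ocean = C_ocean/C_land = 34.1.

34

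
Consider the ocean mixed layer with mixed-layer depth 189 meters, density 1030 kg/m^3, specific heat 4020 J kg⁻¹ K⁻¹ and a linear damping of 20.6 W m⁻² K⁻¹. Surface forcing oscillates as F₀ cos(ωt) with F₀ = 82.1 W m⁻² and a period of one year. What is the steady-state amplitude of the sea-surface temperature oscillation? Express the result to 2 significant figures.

Areal heat capacity C = ρ c_p D = 1030 × 4020 × 189 = 7.83×10^8 J m⁻² K⁻¹.
Angular frequency ω = 2π / T = 2π / 3.15×10^7 s = 1.99×10^-7 s⁻¹.
√((Cω)² + λ²) = √((156)² + 20.6²) = 157 W/(m²·K).
Amplitude A = F₀ / √((Cω)²+λ²) = 82.1 / 157 = 0.522 K.

0.52 K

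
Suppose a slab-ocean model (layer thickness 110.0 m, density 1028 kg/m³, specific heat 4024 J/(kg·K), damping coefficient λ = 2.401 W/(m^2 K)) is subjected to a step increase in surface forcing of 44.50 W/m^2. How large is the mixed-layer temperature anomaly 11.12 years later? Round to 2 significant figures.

Areal heat capacity C = ρ c_p D = 1028 × 4024 × 110.0 = 4.55×10^8 J m⁻² K⁻¹.
τ = C / λ = 4.55×10^8 / 2.401 = 1.90×10^8 s.
Equilibrium anomaly ΔT_eq = F / λ = 44.50 / 2.401 = 18.5 K.
t = 11.12 years = 3.51×10^8 s, so t/τ = 1.85.
ΔT(t) = ΔT_eq (1 − e^(−t/τ)) = 18.5 × (1 − e^−1.85) = 15.6 K.

16 K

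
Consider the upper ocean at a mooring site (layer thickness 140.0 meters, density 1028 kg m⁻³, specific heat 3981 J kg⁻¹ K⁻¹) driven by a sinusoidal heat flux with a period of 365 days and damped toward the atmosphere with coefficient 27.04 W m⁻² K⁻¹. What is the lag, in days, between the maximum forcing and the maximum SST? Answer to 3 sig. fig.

Areal heat capacity C = ρ c_p D = 1028 × 3981 × 140.0 = 5.73×10^8 J m⁻² K⁻¹.
ω = 2π / 3.15×10^7 s = 1.99×10^-7 s⁻¹.
Phase lag φ = arctan(Cω/λ) = arctan(114/27.04) = 1.34 rad.
Time lag = φ / ω = 1.34 / 1.99×10^-7 = 6.72×10^6 s = 77.7 days.

77.7 days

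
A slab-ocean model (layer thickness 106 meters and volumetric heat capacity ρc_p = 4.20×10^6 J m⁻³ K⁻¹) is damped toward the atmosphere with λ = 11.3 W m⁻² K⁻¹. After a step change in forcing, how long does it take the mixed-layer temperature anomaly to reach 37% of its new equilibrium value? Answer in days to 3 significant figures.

Areal heat capacity C = ρc_p × D = 4.20×10^6 × 106 = 4.45×10^8 J/(m²·K).
τ = C / λ = 4.45×10^8 / 11.3 = 3.94×10^7 s.
Fraction reached: 1 − e^(−t/τ) = 0.37 ⇒ t = −τ ln(1 − 0.37) = τ × 0.462.
t = 1.82×10^7 s = 211 days.

211 days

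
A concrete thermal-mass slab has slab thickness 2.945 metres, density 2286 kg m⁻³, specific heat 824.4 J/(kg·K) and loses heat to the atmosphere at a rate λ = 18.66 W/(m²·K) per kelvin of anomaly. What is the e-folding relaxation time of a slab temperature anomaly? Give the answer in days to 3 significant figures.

3.44 days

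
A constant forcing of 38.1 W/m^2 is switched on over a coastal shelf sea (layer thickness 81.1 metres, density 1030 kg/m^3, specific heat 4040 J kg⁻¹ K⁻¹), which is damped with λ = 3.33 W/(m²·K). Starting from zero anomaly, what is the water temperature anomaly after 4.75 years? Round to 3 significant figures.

8.83 K

Areal heat capacity C = ρ c_p D = 1030 × 4040 × 81.1 = 3.37×10^8 J/(m²·K).
τ = C / λ = 3.37×10^8 / 3.33 = 1.01×10^8 s.
Equilibrium anomaly ΔT_eq = F / λ = 38.1 / 3.33 = 11.4 K.
t = 4.75 years = 1.50×10^8 s, so t/τ = 1.48.
ΔT(t) = ΔT_eq (1 − e^(−t/τ)) = 11.4 × (1 − e^−1.48) = 8.83 K.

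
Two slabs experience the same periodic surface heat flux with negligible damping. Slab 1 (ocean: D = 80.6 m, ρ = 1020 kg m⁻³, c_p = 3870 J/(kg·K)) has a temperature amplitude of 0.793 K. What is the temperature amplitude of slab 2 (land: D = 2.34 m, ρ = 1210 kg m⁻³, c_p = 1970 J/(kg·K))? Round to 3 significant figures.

C_ocean = 3.18×10^8 J/(m²·K); C_land = 5.58×10^6 J/(m²·K).
A ∝ 1/C ⇒ A_land = A_ocean × C_ocean/C_land = 0.793 × 57.0 = 45.2 K.

45.2 K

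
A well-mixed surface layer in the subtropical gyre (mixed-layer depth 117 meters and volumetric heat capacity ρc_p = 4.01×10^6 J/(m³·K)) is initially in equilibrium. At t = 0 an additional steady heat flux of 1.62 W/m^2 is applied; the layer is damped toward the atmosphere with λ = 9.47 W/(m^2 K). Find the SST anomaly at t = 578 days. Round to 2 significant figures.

0.11 K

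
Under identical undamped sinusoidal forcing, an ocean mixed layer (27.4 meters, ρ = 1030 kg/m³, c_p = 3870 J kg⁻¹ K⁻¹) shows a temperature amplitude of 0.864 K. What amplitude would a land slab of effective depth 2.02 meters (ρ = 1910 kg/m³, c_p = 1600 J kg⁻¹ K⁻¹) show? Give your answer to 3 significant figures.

C_ocean = 1.09×10^8 J/(m²·K); C_land = 6.17×10^6 J/(m²·K).
A ∝ 1/C ⇒ A_land = A_ocean × C_ocean/C_land = 0.864 × 17.7 = 15.3 K.

15.3 K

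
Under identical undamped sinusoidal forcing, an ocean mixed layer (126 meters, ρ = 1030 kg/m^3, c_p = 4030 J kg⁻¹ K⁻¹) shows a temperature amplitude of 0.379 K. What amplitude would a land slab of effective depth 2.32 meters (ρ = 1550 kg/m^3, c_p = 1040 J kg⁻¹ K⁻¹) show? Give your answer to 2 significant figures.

53 K

C_ocean = 5.23×10^8 J/(m²·K); C_land = 3.74×10^6 J/(m²·K).
A ∝ 1/C ⇒ A_land = A_ocean × C_ocean/C_land = 0.379 × 140 = 53.0 K.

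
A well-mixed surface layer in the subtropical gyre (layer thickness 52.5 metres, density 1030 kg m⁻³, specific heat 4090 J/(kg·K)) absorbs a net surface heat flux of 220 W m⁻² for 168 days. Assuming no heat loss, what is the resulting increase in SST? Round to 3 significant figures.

Areal heat capacity C = ρ c_p D = 1030 × 4090 × 52.5 = 2.21×10^8 J/(m²·K).
Net heat input Q = F Δt = 220 × (168 days × 86400 s/day) = 3.19×10^9 J/m².
ΔT = Q / C = 3.19×10^9 / 2.21×10^8 = 14.4 K.

14.4 K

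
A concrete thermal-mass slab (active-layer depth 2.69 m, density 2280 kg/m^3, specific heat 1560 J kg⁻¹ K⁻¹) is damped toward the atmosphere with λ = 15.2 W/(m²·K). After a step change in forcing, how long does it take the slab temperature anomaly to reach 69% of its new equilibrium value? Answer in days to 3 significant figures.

Areal heat capacity C = ρ c_p D = 2280 × 1560 × 2.69 = 9.57×10^6 J/(m²·K).
τ = C / λ = 9.57×10^6 / 15.2 = 6.29×10^5 s.
Fraction reached: 1 − e^(−t/τ) = 0.69 ⇒ t = −τ ln(1 − 0.69) = τ × 1.17.
t = 7.37×10^5 s = 8.53 days.

8.53 days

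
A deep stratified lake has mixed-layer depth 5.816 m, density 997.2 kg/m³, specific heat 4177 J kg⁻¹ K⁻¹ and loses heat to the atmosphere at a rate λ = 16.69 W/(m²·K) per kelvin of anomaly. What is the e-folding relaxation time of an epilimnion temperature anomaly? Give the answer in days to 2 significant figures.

17 days

Areal heat capacity C = ρ c_p D = 997.2 × 4177 × 5.816 = 2.42×10^7 J/(m^2 K).
Relaxation time τ = C / λ = 2.42×10^7 / 16.69 = 1.45×10^6 s.
In days: 1.45×10^6 s / (86400 s/day) = 16.8 days.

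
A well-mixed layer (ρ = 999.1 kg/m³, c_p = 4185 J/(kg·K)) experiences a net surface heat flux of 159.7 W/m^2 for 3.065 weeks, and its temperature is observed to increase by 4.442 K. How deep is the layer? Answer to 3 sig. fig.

Heat input Q = F Δt = 159.7 × 1.85×10^6 s = 2.96×10^8 J/m².
Required areal heat capacity C = Q / ΔT = 6.66×10^7 J/(m²·K).
Depth D = C / (ρ c_p) = 6.66×10^7 / (999.1 × 4185) = 15.9 m.

15.9 m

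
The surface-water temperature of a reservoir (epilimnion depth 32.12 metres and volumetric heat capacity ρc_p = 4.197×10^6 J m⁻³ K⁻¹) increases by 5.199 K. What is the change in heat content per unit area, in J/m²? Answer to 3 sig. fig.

Areal heat capacity C = ρc_p × D = 4.197×10^6 × 32.12 = 1.35×10^8 J m⁻² K⁻¹.
ΔQ = C ΔT = 1.35×10^8 × 5.199 = 7.01×10^8 J/m².

7.01×10^8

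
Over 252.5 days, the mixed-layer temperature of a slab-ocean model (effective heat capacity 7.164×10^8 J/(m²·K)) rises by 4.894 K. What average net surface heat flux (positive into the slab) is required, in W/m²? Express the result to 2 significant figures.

160

Areal heat capacity C = 7.164×10^8 J/(m²·K) (given).
Required heat per unit area: Q = C ΔT = 7.16×10^8 × 4.894 = 3.51×10^9 J/m².
Flux F = Q / Δt = 3.51×10^9 / 2.18×10^7 s = 161 W/m².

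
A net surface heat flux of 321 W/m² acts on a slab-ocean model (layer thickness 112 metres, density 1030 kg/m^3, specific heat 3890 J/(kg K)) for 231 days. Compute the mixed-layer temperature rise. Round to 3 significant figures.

14.3 K

Areal heat capacity C = ρ c_p D = 1030 × 3890 × 112 = 4.49×10^8 J/(m²·K).
Net heat input Q = F Δt = 321 × (231 days × 86400 s/day) = 6.41×10^9 J/m².
ΔT = Q / C = 6.41×10^9 / 4.49×10^8 = 14.3 K.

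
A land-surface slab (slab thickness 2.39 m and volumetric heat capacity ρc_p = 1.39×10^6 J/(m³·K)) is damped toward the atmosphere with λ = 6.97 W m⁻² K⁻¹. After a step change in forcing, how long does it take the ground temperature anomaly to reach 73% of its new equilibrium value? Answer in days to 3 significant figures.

7.22 days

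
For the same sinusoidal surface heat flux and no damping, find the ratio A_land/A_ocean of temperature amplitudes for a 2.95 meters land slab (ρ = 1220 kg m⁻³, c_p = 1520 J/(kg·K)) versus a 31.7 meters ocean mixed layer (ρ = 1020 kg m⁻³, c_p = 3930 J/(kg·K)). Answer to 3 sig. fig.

C_ocean = 1020 × 3930 × 31.7 = 1.27×10^8 J/(m²·K).
C_land = 1220 × 1520 × 2.95 = 5.47×10^6 J/(m²·K).
Undamped amplitude ∝ 1/C, so A_land/A_ocean = C_ocean/C_land = 23.2.

23.2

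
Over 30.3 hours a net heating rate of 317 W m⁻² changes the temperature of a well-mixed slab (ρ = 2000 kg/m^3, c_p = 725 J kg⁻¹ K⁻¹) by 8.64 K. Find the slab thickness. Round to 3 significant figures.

2.76 m

Heat input Q = F Δt = 317 × 1.09×10^5 s = 3.46×10^7 J/m².
Required areal heat capacity C = Q / ΔT = 4.00×10^6 J/(m²·K).
Depth D = C / (ρ c_p) = 4.00×10^6 / (2000 × 725) = 2.76 m.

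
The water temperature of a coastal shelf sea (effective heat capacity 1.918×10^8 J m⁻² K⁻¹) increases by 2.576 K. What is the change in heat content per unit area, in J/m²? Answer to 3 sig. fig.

4.94×10^8

Areal heat capacity C = 1.918×10^8 J m⁻² K⁻¹ (given).
ΔQ = C ΔT = 1.92×10^8 × 2.576 = 4.94×10^8 J/m².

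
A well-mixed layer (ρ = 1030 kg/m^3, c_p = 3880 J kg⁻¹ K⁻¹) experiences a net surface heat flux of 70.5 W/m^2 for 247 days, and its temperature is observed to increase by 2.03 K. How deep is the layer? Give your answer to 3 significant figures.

185 m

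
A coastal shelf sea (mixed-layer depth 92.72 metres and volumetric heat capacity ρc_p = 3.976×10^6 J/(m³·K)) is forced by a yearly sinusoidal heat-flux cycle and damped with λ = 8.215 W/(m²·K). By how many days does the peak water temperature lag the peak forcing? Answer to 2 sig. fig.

Areal heat capacity C = ρc_p × D = 3.976×10^6 × 92.72 = 3.69×10^8 J m⁻² K⁻¹.
ω = 2π / 3.15×10^7 s = 1.99×10^-7 s⁻¹.
Phase lag φ = arctan(Cω/λ) = arctan(73.5/8.215) = 1.46 rad.
Time lag = φ / ω = 1.46 / 1.99×10^-7 = 7.32×10^6 s = 84.8 days.

85 days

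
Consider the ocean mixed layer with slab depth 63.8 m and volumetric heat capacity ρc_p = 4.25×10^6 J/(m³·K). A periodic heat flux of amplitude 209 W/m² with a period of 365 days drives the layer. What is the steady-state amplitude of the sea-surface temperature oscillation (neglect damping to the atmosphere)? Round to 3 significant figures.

Areal heat capacity C = ρc_p × D = 4.25×10^6 × 63.8 = 2.71×10^8 J/(m²·K).
Angular frequency ω = 2π / T = 2π / 3.15×10^7 s = 1.99×10^-7 s⁻¹.
Cω = 2.71×10^8 × 1.99×10^-7 = 54.0 W/(m²·K).
Amplitude A = F₀ / (Cω) = 209 / 54.0 = 3.87 K.

3.87 K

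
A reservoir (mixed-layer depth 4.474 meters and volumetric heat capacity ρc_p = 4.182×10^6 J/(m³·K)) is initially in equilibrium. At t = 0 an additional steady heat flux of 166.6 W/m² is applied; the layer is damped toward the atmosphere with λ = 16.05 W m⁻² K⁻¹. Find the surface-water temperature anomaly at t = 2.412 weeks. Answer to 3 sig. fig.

7.41 K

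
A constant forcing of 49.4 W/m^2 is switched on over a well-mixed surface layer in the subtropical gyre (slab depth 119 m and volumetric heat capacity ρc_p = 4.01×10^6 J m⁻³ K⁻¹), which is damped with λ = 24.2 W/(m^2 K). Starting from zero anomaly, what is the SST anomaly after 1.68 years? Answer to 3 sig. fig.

1.90 K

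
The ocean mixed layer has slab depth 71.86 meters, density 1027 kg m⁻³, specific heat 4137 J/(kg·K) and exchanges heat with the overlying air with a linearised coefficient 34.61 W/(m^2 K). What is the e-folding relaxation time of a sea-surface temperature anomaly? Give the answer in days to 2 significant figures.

100 days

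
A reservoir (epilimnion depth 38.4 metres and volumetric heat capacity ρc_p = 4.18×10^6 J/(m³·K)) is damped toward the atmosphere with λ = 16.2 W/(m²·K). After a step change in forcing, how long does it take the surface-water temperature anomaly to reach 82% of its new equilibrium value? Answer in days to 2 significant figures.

Areal heat capacity C = ρc_p × D = 4.18×10^6 × 38.4 = 1.61×10^8 J/(m^2 K).
τ = C / λ = 1.61×10^8 / 16.2 = 9.91×10^6 s.
Fraction reached: 1 − e^(−t/τ) = 0.82 ⇒ t = −τ ln(1 − 0.82) = τ × 1.71.
t = 1.70×10^7 s = 197 days.

200 days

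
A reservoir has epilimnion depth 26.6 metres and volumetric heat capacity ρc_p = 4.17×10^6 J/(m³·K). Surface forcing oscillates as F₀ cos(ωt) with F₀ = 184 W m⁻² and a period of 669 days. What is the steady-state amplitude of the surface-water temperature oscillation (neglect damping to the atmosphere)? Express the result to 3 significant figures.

15.3 K

Areal heat capacity C = ρc_p × D = 4.17×10^6 × 26.6 = 1.11×10^8 J m⁻² K⁻¹.
Angular frequency ω = 2π / T = 2π / 5.78×10^7 s = 1.09×10^-7 s⁻¹.
Cω = 1.11×10^8 × 1.09×10^-7 = 12.1 W/(m²·K).
Amplitude A = F₀ / (Cω) = 184 / 12.1 = 15.3 K.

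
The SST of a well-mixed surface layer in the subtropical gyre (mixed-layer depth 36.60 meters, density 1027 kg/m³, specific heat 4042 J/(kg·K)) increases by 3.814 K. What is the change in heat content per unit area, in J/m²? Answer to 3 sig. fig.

Areal heat capacity C = ρ c_p D = 1027 × 4042 × 36.60 = 1.52×10^8 J m⁻² K⁻¹.
ΔQ = C ΔT = 1.52×10^8 × 3.814 = 5.79×10^8 J/m².

5.79×10^8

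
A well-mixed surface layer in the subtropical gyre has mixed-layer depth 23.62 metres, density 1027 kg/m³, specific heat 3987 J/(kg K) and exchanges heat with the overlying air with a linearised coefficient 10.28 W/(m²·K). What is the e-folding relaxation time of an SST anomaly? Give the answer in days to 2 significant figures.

110 days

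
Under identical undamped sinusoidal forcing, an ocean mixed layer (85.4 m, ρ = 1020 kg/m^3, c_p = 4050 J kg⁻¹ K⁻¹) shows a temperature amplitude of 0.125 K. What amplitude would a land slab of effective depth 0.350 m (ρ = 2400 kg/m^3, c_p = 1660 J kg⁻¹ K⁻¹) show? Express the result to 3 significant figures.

31.6 K

C_ocean = 3.53×10^8 J/(m²·K); C_land = 1.39×10^6 J/(m²·K).
A ∝ 1/C ⇒ A_land = A_ocean × C_ocean/C_land = 0.125 × 253 = 31.6 K.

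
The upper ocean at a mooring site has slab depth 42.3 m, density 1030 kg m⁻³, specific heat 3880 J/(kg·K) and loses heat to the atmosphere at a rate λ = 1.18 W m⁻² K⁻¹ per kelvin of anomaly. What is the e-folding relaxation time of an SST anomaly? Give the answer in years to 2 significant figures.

Areal heat capacity C = ρ c_p D = 1030 × 3880 × 42.3 = 1.69×10^8 J/(m^2 K).
Relaxation time τ = C / λ = 1.69×10^8 / 1.18 = 1.43×10^8 s.
In years: 1.43×10^8 s / (3.156×10^7 s/year) = 4.54 years.

4.5 years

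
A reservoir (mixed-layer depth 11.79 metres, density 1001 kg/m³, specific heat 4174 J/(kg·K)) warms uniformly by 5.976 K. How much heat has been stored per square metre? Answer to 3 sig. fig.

2.94×10^8

Areal heat capacity C = ρ c_p D = 1001 × 4174 × 11.79 = 4.93×10^7 J/(m²·K).
ΔQ = C ΔT = 4.93×10^7 × 5.976 = 2.94×10^8 J/m².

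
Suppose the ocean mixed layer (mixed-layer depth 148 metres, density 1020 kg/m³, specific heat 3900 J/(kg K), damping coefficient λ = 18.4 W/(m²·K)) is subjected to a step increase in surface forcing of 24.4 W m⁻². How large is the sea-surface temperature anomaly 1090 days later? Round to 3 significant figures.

Areal heat capacity C = ρ c_p D = 1020 × 3900 × 148 = 5.89×10^8 J/(m²·K).
τ = C / λ = 5.89×10^8 / 18.4 = 3.20×10^7 s.
Equilibrium anomaly ΔT_eq = F / λ = 24.4 / 18.4 = 1.33 K.
t = 1090 days = 9.42×10^7 s, so t/τ = 2.94.
ΔT(t) = ΔT_eq (1 − e^(−t/τ)) = 1.33 × (1 − e^−2.94) = 1.26 K.

1.26 K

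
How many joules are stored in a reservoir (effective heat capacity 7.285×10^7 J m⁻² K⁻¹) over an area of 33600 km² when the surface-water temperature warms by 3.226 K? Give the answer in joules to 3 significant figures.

Areal heat capacity C = 7.285×10^7 J m⁻² K⁻¹ (given).
Heat per unit area: q = C ΔT = 7.29×10^7 × 3.226 = 2.35×10^8 J/m².
Total heat: Q = q × A = 2.35×10^8 × (33600 × 10⁶ m²) = 7.90×10^18 J.

7.90×10^18 J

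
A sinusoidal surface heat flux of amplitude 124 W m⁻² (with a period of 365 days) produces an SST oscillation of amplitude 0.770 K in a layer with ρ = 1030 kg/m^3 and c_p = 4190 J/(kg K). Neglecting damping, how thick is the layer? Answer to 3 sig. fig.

ω = 2π / 3.15×10^7 s = 1.99×10^-7 s⁻¹.
Required C = F₀ / (A ω) = 124 / (0.770 × 1.99×10^-7) = 8.08×10^8 J/(m²·K).
D = C / (ρ c_p) = 8.08×10^8 / (1030 × 4190) = 187 m.

187 m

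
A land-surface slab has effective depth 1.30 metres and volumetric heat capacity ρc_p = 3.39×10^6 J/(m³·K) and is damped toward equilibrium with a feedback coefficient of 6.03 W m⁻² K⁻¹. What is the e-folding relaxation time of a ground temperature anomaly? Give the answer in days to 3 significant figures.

8.46 days

Areal heat capacity C = ρc_p × D = 3.39×10^6 × 1.30 = 4.41×10^6 J m⁻² K⁻¹.
Relaxation time τ = C / λ = 4.41×10^6 / 6.03 = 7.31×10^5 s.
In days: 7.31×10^5 s / (86400 s/day) = 8.46 days.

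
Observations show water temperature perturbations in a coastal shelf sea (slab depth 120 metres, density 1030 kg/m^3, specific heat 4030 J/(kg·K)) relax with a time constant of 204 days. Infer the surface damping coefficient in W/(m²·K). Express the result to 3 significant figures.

Areal heat capacity C = ρ c_p D = 1030 × 4030 × 120 = 4.98×10^8 J/(m²·K).
τ = 204 days = 1.76×10^7 s.
λ = C / τ = 4.98×10^8 / 1.76×10^7 = 28.3 W/(m²·K).

28.3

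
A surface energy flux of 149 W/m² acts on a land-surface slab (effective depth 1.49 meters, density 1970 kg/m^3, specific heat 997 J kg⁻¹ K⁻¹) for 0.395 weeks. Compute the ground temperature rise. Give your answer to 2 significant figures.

Areal heat capacity C = ρ c_p D = 1970 × 997 × 1.49 = 2.93×10^6 J/(m²·K).
Net heat input Q = F Δt = 149 × (0.395 weeks × 6.048×10^5 s/week) = 3.56×10^7 J/m².
ΔT = Q / C = 3.56×10^7 / 2.93×10^6 = 12.2 K.

12 K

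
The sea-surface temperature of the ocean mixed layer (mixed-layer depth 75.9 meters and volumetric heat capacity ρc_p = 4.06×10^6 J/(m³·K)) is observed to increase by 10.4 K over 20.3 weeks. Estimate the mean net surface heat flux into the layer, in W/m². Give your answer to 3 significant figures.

261

Areal heat capacity C = ρc_p × D = 4.06×10^6 × 75.9 = 3.08×10^8 J m⁻² K⁻¹.
Required heat per unit area: Q = C ΔT = 3.08×10^8 × 10.4 = 3.20×10^9 J/m².
Flux F = Q / Δt = 3.20×10^9 / 1.23×10^7 s = 261 W/m².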